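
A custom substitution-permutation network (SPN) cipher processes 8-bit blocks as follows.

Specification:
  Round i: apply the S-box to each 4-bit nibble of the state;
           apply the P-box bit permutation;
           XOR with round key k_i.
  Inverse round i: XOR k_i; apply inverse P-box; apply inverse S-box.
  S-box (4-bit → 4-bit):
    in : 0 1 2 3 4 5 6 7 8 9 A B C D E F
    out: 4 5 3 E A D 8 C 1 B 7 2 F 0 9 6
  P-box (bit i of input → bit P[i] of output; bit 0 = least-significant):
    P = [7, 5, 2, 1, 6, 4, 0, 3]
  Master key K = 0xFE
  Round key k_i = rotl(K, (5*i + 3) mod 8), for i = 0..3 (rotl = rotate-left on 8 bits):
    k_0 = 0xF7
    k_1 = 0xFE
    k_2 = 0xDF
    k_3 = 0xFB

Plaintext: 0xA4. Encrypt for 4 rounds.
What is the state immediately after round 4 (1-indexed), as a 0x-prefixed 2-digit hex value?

s_0 = plaintext = 0xA4
s_1 = Round(s_0, k_0) = 0x84
s_2 = Round(s_1, k_1) = 0x9C
s_3 = Round(s_2, k_2) = 0x21
s_4 = Round(s_3, k_3) = 0x2F

0x2F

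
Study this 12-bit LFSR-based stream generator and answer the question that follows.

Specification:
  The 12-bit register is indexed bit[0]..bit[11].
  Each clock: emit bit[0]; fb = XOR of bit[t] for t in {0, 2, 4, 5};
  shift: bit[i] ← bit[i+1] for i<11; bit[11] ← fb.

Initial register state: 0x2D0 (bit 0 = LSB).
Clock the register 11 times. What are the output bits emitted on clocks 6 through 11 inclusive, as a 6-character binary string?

011010

reg_0 = 0x2D0
clock 1: out=0, reg = 0x968
clock 2: out=0, reg = 0xCB4
clock 3: out=0, reg = 0xE5A
clock 4: out=0, reg = 0xF2D
clock 5: out=1, reg = 0xF96
clock 6: out=0, reg = 0x7CB
clock 7: out=1, reg = 0xBE5
clock 8: out=1, reg = 0xDF2
clock 9: out=0, reg = 0x6F9
clock 10: out=1, reg = 0xB7C
clock 11: out=0, reg = 0xDBE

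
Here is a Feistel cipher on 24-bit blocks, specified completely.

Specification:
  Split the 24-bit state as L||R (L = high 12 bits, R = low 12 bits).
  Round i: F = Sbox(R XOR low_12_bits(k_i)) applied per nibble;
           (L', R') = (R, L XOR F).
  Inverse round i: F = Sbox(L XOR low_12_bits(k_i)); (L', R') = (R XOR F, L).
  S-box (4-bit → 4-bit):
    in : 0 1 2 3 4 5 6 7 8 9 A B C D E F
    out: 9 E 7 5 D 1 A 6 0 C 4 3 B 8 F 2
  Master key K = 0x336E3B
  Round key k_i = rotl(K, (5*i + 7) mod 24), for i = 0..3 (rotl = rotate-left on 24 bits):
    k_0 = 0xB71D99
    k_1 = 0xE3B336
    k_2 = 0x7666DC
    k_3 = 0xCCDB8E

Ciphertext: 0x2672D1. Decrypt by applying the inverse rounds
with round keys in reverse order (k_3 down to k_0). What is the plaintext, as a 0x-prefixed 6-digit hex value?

0xAC304F

s_0 = ciphertext = 0x2672D1
s_1 = InvRound(s_0, k_3) = 0xE2D267
s_2 = InvRound(s_1, k_2) = 0x249E2D
s_3 = InvRound(s_2, k_1) = 0x04F249
s_4 = InvRound(s_3, k_0) = 0xAC304F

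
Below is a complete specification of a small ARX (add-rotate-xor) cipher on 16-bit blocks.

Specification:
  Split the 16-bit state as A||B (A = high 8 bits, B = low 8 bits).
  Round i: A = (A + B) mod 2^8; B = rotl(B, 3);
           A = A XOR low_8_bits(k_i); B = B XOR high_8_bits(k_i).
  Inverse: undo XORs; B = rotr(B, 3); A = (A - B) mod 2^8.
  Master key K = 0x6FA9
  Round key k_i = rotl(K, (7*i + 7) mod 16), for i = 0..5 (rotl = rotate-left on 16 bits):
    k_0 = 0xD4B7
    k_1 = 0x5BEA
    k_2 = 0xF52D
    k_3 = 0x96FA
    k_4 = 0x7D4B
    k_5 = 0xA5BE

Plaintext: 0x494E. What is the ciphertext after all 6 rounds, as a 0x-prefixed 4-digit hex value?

s_0 = plaintext = 0x494E
s_1 = Round(s_0, k_0) = 0x20A6
s_2 = Round(s_1, k_1) = 0x2C6E
s_3 = Round(s_2, k_2) = 0xB786
s_4 = Round(s_3, k_3) = 0xC7A2
s_5 = Round(s_4, k_4) = 0x2268
s_6 = Round(s_5, k_5) = 0x34E6

0x34E6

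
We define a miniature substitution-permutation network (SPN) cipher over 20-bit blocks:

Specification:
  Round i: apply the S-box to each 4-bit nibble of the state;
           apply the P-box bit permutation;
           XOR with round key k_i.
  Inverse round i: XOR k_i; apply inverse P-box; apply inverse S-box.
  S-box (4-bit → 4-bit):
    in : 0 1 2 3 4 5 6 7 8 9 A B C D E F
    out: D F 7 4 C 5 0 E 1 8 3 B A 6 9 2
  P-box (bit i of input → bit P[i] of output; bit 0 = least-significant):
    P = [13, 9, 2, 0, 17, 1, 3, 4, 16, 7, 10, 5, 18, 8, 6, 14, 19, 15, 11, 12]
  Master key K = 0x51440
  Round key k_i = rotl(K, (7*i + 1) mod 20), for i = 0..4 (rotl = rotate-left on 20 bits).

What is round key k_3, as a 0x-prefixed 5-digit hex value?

0x45101

K = 0x51440
k_0 = rotl(K, (7*0+1) mod 20) = rotl(K, 1) = 0xA2880
k_1 = rotl(K, (7*1+1) mod 20) = rotl(K, 8) = 0x44051
k_2 = rotl(K, (7*2+1) mod 20) = rotl(K, 15) = 0x028A2
k_3 = rotl(K, (7*3+1) mod 20) = rotl(K, 2) = 0x45101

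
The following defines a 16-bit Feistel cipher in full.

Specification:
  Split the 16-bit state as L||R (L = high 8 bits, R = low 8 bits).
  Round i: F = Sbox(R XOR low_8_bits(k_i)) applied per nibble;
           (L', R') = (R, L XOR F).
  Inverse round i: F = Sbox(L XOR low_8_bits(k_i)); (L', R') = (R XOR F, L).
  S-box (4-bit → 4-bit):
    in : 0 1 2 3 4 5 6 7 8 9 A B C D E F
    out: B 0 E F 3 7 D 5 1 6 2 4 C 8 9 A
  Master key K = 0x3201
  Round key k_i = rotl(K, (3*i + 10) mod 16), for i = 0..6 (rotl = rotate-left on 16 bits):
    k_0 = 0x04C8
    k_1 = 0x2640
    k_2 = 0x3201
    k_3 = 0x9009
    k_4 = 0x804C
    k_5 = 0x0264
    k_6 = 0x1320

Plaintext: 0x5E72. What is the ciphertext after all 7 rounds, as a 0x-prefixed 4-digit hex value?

0x2BC3

s_0 = plaintext = 0x5E72
s_1 = Round(s_0, k_0) = 0x721C
s_2 = Round(s_1, k_1) = 0x1C0E
s_3 = Round(s_2, k_2) = 0x0EA6
s_4 = Round(s_3, k_3) = 0xA624
s_5 = Round(s_4, k_4) = 0x2477
s_6 = Round(s_5, k_5) = 0x772B
s_7 = Round(s_6, k_6) = 0x2BC3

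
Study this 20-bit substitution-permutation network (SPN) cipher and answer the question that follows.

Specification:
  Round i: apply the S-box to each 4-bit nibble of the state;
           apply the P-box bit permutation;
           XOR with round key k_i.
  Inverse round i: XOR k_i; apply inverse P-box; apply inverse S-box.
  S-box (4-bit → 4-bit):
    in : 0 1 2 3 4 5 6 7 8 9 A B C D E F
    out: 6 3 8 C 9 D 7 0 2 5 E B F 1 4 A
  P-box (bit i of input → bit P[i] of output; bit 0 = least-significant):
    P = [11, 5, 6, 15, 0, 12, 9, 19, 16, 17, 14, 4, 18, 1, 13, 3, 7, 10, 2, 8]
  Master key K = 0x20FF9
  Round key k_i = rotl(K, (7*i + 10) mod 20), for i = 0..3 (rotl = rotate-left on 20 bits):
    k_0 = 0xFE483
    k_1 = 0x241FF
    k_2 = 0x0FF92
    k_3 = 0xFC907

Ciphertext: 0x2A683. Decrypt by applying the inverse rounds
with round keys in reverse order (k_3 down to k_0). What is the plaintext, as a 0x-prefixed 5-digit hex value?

0x23C02

s_0 = ciphertext = 0x2A683
s_1 = InvRound(s_0, k_3) = 0xC993D
s_2 = InvRound(s_1, k_2) = 0x6CE58
s_3 = InvRound(s_2, k_1) = 0xC179B
s_4 = InvRound(s_3, k_0) = 0x23C02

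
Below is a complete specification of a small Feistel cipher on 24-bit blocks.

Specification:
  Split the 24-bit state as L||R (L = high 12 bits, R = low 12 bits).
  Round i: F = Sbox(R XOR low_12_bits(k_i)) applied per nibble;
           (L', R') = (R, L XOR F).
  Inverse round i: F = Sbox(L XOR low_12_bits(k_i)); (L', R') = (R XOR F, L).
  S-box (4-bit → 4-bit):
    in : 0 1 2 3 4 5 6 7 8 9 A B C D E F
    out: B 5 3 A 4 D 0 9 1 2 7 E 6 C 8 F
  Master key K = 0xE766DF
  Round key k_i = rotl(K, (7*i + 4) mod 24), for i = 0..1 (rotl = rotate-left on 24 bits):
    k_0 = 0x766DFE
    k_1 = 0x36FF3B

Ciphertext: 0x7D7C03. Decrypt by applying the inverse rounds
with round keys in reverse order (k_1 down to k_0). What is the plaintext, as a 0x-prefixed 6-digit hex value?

s_0 = ciphertext = 0x7D7C03
s_1 = InvRound(s_0, k_1) = 0xD857D7
s_2 = InvRound(s_1, k_0) = 0xC49D85

0xC49D85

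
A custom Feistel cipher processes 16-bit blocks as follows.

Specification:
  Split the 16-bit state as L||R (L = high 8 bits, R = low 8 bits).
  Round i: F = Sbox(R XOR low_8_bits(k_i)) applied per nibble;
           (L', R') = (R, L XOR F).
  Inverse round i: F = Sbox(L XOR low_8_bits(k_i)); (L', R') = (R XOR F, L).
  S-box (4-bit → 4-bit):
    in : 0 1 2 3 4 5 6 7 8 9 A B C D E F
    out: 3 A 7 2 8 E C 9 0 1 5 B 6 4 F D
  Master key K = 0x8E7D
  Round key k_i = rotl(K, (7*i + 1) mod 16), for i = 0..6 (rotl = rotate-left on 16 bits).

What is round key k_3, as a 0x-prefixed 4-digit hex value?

0x9F63

K = 0x8E7D
k_0 = rotl(K, (7*0+1) mod 16) = rotl(K, 1) = 0x1CFB
k_1 = rotl(K, (7*1+1) mod 16) = rotl(K, 8) = 0x7D8E
k_2 = rotl(K, (7*2+1) mod 16) = rotl(K, 15) = 0xC73E
k_3 = rotl(K, (7*3+1) mod 16) = rotl(K, 6) = 0x9F63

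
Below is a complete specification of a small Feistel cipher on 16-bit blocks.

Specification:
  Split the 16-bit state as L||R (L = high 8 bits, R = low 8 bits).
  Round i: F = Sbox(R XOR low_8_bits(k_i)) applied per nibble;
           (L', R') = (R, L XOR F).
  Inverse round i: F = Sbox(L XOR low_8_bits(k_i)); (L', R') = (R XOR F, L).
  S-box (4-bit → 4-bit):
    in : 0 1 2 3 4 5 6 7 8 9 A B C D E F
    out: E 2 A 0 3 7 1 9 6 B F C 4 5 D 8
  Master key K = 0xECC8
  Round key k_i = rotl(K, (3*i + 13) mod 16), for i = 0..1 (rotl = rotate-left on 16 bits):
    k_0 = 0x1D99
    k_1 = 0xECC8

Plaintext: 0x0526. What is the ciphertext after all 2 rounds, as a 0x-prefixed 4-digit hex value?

s_0 = plaintext = 0x0526
s_1 = Round(s_0, k_0) = 0x26CD
s_2 = Round(s_1, k_1) = 0xCDC1

0xCDC1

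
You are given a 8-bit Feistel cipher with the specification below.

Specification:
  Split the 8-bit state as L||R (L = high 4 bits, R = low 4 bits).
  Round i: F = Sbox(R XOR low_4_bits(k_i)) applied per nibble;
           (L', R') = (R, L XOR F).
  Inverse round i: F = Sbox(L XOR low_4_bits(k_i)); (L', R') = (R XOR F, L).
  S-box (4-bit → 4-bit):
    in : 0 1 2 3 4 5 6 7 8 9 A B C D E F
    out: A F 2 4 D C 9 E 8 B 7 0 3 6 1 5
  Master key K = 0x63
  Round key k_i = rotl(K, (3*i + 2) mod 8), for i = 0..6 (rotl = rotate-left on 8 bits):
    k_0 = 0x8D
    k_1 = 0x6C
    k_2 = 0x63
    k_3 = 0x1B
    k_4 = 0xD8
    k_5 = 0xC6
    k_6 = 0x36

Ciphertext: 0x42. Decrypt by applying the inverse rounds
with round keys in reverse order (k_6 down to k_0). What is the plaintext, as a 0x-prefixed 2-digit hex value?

0xD4

s_0 = ciphertext = 0x42
s_1 = InvRound(s_0, k_6) = 0x04
s_2 = InvRound(s_1, k_5) = 0xD0
s_3 = InvRound(s_2, k_4) = 0xCD
s_4 = InvRound(s_3, k_3) = 0x3C
s_5 = InvRound(s_4, k_2) = 0x63
s_6 = InvRound(s_5, k_1) = 0x46
s_7 = InvRound(s_6, k_0) = 0xD4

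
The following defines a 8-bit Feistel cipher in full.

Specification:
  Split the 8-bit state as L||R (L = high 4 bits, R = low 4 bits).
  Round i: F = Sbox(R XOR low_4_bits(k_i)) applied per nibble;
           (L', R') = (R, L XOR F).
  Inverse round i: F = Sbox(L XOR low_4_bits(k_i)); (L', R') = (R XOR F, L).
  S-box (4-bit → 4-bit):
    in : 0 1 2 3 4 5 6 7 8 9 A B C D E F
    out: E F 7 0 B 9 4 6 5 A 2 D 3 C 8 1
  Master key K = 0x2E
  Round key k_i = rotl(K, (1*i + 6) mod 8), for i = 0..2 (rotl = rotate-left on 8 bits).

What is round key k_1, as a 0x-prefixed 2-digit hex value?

K = 0x2E
k_0 = rotl(K, (1*0+6) mod 8) = rotl(K, 6) = 0x8B
k_1 = rotl(K, (1*1+6) mod 8) = rotl(K, 7) = 0x17

0x17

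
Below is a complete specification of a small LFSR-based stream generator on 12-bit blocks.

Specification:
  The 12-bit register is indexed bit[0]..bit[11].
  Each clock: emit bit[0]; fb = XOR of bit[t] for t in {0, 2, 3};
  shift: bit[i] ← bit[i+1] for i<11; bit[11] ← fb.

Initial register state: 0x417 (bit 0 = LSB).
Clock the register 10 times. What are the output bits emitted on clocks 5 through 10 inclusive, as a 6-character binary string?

100000

reg_0 = 0x417
clock 1: out=1, reg = 0x20B
clock 2: out=1, reg = 0x105
clock 3: out=1, reg = 0x082
clock 4: out=0, reg = 0x041
clock 5: out=1, reg = 0x820
clock 6: out=0, reg = 0x410
clock 7: out=0, reg = 0x208
clock 8: out=0, reg = 0x904
clock 9: out=0, reg = 0xC82
clock 10: out=0, reg = 0x641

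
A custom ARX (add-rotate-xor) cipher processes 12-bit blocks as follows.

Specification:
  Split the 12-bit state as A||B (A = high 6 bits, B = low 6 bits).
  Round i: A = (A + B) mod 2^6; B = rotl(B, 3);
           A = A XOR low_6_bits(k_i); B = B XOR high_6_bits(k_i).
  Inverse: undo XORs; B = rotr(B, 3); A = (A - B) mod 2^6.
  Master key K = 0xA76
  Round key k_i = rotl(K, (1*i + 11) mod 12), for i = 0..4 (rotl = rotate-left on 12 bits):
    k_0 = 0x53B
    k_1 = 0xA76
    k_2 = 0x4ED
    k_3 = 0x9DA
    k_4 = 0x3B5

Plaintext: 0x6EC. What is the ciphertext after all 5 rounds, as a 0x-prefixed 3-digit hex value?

0xADD

s_0 = plaintext = 0x6EC
s_1 = Round(s_0, k_0) = 0xF31
s_2 = Round(s_1, k_1) = 0x6E7
s_3 = Round(s_2, k_2) = 0xBEF
s_4 = Round(s_3, k_3) = 0x11A
s_5 = Round(s_4, k_4) = 0xADD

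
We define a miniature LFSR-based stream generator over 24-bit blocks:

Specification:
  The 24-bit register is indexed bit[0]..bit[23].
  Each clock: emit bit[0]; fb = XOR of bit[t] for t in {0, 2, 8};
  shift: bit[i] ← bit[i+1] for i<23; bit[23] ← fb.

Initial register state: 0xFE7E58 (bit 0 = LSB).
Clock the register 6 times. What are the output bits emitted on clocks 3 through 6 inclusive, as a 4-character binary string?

0110

reg_0 = 0xFE7E58
clock 1: out=0, reg = 0x7F3F2C
clock 2: out=0, reg = 0x3F9F96
clock 3: out=0, reg = 0x1FCFCB
clock 4: out=1, reg = 0x0FE7E5
clock 5: out=1, reg = 0x87F3F2
clock 6: out=0, reg = 0xC3F9F9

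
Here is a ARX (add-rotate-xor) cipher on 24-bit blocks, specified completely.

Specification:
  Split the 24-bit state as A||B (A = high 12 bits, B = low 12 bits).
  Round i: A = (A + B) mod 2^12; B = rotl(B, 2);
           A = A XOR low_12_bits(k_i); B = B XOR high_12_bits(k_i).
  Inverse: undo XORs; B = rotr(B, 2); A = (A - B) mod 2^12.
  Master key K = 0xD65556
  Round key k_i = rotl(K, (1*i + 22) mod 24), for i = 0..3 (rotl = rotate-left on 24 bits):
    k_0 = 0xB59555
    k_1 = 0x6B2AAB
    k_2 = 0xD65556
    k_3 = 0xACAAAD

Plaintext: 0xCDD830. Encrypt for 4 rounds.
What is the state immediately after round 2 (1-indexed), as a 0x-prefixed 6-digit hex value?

0x1588DC

s_0 = plaintext = 0xCDD830
s_1 = Round(s_0, k_0) = 0x058B9B
s_2 = Round(s_1, k_1) = 0x1588DC
s_3 = Round(s_2, k_2) = 0xF62E17
s_4 = Round(s_3, k_3) = 0x7D4295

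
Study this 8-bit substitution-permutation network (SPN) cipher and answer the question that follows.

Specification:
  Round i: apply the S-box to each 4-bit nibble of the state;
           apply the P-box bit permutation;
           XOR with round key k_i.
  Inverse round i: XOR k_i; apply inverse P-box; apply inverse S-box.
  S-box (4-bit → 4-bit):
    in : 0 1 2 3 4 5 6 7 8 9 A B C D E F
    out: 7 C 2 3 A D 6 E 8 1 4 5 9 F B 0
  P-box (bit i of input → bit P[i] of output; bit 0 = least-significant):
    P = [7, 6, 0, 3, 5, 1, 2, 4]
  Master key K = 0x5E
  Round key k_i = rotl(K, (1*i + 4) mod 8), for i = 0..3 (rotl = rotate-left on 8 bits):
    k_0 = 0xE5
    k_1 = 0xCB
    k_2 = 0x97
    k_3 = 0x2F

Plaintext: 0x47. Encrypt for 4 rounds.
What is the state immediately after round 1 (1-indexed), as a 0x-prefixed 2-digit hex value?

0xBE

s_0 = plaintext = 0x47
s_1 = Round(s_0, k_0) = 0xBE
s_2 = Round(s_1, k_1) = 0x27
s_3 = Round(s_2, k_2) = 0xDC
s_4 = Round(s_3, k_3) = 0x91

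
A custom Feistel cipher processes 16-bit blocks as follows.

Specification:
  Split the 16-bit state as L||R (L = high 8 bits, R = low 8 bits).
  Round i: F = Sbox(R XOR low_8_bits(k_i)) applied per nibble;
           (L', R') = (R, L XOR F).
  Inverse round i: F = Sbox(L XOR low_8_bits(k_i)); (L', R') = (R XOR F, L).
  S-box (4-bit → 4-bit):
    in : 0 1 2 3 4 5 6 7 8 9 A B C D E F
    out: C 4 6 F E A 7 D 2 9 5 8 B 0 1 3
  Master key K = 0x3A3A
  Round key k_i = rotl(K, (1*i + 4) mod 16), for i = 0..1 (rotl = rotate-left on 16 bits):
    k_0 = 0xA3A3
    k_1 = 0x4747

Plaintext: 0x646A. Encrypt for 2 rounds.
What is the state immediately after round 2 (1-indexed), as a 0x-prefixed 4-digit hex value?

0xDDFF

s_0 = plaintext = 0x646A
s_1 = Round(s_0, k_0) = 0x6ADD
s_2 = Round(s_1, k_1) = 0xDDFF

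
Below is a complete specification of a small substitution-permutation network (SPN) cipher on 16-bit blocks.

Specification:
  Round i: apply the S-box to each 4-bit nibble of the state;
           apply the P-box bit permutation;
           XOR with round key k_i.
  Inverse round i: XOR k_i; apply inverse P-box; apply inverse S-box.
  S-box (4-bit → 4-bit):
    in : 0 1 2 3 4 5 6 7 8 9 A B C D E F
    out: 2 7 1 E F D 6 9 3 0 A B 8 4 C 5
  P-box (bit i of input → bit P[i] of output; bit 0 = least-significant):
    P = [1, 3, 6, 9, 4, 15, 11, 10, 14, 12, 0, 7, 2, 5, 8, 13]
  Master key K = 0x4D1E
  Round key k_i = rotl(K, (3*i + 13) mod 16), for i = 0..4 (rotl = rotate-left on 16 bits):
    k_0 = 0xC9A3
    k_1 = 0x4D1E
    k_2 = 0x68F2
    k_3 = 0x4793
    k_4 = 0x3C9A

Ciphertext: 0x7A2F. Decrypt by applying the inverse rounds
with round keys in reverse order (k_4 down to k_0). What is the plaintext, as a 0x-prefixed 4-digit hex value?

s_0 = ciphertext = 0x7A2F
s_1 = InvRound(s_0, k_4) = 0x857C
s_2 = InvRound(s_1, k_3) = 0x8504
s_3 = InvRound(s_2, k_2) = 0x474F
s_4 = InvRound(s_3, k_1) = 0x9DFE
s_5 = InvRound(s_4, k_0) = 0x2176

0x2176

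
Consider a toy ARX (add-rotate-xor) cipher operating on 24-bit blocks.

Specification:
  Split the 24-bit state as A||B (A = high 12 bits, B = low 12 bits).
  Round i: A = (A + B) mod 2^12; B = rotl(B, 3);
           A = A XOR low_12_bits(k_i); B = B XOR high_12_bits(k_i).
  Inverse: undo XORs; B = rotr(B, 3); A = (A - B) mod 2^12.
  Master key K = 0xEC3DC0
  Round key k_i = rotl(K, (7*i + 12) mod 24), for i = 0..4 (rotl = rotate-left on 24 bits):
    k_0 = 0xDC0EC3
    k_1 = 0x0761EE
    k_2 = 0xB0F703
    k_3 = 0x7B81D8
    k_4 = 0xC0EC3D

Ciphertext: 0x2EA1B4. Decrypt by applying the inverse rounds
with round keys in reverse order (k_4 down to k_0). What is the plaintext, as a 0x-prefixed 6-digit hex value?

s_0 = ciphertext = 0x2EA1B4
s_1 = InvRound(s_0, k_4) = 0x9205B7
s_2 = InvRound(s_1, k_3) = 0xAB7E41
s_3 = InvRound(s_2, k_2) = 0x10BCA9
s_4 = InvRound(s_3, k_1) = 0x14AF9B
s_5 = InvRound(s_4, k_0) = 0x93E64B

0x93E64B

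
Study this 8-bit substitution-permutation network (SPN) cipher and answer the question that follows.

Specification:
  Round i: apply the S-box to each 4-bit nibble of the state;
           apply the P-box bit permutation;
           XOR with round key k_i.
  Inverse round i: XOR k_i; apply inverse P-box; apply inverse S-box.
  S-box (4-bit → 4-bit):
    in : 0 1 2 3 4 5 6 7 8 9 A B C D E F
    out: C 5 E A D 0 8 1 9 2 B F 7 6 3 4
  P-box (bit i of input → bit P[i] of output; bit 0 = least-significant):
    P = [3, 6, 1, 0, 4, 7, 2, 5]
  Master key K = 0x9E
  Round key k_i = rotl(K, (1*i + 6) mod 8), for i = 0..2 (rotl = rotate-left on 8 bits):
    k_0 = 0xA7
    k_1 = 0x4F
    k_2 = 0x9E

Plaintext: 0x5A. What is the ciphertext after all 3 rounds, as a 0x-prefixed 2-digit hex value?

0x16

s_0 = plaintext = 0x5A
s_1 = Round(s_0, k_0) = 0xEE
s_2 = Round(s_1, k_1) = 0x97
s_3 = Round(s_2, k_2) = 0x16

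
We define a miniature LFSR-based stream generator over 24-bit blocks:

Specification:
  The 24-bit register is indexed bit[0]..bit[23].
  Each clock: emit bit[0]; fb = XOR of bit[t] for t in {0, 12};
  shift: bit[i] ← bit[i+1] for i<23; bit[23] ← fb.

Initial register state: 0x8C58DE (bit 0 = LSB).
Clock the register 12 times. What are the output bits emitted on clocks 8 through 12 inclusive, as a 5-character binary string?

reg_0 = 0x8C58DE
clock 1: out=0, reg = 0xC62C6F
clock 2: out=1, reg = 0xE31637
clock 3: out=1, reg = 0x718B1B
clock 4: out=1, reg = 0xB8C58D
clock 5: out=1, reg = 0xDC62C6
clock 6: out=0, reg = 0x6E3163
clock 7: out=1, reg = 0x3718B1
clock 8: out=1, reg = 0x1B8C58
clock 9: out=0, reg = 0x0DC62C
clock 10: out=0, reg = 0x06E316
clock 11: out=0, reg = 0x03718B
clock 12: out=1, reg = 0x01B8C5

10001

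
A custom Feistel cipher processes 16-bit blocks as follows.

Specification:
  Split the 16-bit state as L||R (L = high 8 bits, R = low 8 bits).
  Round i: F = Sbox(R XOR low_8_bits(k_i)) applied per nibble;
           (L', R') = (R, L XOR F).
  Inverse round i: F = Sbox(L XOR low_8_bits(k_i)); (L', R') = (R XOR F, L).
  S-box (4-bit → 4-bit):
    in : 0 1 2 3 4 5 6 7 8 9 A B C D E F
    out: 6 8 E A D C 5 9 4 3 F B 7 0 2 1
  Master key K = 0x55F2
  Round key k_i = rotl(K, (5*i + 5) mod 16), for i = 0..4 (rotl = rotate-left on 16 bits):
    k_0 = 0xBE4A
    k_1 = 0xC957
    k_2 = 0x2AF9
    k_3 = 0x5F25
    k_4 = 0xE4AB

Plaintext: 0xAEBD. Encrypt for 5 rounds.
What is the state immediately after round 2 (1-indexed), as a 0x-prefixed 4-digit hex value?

s_0 = plaintext = 0xAEBD
s_1 = Round(s_0, k_0) = 0xBDB7
s_2 = Round(s_1, k_1) = 0xB79B
s_3 = Round(s_2, k_2) = 0x9BE9
s_4 = Round(s_3, k_3) = 0xE9EC
s_5 = Round(s_4, k_4) = 0xEC30

0xB79B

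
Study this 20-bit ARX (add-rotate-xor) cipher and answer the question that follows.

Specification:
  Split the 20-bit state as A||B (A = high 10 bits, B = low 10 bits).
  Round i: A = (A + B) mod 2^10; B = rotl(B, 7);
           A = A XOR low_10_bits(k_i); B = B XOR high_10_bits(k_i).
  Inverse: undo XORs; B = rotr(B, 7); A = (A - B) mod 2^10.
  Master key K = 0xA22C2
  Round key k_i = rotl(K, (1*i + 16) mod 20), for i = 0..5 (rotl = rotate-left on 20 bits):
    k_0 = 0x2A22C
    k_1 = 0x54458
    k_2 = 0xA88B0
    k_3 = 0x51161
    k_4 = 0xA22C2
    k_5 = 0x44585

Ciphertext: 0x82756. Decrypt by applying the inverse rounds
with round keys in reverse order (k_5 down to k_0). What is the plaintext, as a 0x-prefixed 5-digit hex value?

s_0 = ciphertext = 0x82756
s_1 = InvRound(s_0, k_5) = 0x5423C
s_2 = InvRound(s_1, k_4) = 0x7C5A1
s_3 = InvRound(s_2, k_3) = 0x59F29
s_4 = InvRound(s_3, k_2) = 0x5F05B
s_5 = InvRound(s_4, k_1) = 0x34852
s_6 = InvRound(s_5, k_0) = 0xCB7D1

0xCB7D1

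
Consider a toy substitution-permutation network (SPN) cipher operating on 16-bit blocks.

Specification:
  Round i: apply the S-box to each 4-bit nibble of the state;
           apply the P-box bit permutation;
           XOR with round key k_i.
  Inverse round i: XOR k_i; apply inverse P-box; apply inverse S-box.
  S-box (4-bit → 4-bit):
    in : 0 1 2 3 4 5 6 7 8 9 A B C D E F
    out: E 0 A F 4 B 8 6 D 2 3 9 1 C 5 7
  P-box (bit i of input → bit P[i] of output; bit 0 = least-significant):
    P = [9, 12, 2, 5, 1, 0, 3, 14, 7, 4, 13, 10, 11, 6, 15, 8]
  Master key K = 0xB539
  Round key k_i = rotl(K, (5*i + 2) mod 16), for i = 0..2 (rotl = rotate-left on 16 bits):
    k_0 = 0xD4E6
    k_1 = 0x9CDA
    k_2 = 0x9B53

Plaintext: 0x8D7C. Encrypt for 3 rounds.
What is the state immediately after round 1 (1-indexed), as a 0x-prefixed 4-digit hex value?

0x7BEF

s_0 = plaintext = 0x8D7C
s_1 = Round(s_0, k_0) = 0x7BEF
s_2 = Round(s_1, k_1) = 0x0A14
s_3 = Round(s_2, k_2) = 0x1A87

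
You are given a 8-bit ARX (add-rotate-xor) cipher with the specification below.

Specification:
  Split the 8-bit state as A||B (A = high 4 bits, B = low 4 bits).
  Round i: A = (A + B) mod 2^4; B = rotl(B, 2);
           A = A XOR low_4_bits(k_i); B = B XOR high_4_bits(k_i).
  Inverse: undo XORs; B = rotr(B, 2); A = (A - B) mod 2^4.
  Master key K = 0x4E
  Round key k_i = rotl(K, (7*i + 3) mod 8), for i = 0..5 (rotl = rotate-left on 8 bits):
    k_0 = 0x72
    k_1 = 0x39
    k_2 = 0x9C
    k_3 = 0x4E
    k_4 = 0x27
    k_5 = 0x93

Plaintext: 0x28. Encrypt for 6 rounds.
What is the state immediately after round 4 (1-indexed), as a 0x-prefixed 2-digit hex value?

0x84

s_0 = plaintext = 0x28
s_1 = Round(s_0, k_0) = 0x85
s_2 = Round(s_1, k_1) = 0x46
s_3 = Round(s_2, k_2) = 0x60
s_4 = Round(s_3, k_3) = 0x84
s_5 = Round(s_4, k_4) = 0xB3
s_6 = Round(s_5, k_5) = 0xD5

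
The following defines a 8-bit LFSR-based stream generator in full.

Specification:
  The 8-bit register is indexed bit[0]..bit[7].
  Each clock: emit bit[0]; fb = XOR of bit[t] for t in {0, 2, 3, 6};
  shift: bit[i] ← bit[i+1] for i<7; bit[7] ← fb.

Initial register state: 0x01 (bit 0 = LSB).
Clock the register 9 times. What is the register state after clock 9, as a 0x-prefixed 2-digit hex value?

0x1A

reg_0 = 0x01
clock 1: out=1, reg = 0x80
clock 2: out=0, reg = 0x40
clock 3: out=0, reg = 0xA0
clock 4: out=0, reg = 0x50
clock 5: out=0, reg = 0xA8
clock 6: out=0, reg = 0xD4
clock 7: out=0, reg = 0x6A
clock 8: out=0, reg = 0x35
clock 9: out=1, reg = 0x1A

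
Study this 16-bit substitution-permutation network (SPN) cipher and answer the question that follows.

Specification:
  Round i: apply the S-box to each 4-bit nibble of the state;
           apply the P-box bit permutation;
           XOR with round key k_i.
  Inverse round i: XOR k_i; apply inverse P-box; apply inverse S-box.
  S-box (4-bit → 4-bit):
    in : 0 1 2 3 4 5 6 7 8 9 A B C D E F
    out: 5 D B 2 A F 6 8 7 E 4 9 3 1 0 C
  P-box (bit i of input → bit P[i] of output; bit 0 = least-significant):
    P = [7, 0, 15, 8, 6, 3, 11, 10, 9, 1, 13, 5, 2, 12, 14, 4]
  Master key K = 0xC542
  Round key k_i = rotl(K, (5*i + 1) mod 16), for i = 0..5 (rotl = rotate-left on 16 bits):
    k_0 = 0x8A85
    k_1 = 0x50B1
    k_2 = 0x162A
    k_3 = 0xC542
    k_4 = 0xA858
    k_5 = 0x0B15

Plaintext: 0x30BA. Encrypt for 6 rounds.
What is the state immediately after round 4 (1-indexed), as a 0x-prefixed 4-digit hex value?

0x93AD

s_0 = plaintext = 0x30BA
s_1 = Round(s_0, k_0) = 0x3CC5
s_2 = Round(s_1, k_1) = 0xC37A
s_3 = Round(s_2, k_2) = 0x822C
s_4 = Round(s_3, k_3) = 0x93AD
s_5 = Round(s_4, k_4) = 0xF0CA
s_6 = Round(s_5, k_5) = 0xE94D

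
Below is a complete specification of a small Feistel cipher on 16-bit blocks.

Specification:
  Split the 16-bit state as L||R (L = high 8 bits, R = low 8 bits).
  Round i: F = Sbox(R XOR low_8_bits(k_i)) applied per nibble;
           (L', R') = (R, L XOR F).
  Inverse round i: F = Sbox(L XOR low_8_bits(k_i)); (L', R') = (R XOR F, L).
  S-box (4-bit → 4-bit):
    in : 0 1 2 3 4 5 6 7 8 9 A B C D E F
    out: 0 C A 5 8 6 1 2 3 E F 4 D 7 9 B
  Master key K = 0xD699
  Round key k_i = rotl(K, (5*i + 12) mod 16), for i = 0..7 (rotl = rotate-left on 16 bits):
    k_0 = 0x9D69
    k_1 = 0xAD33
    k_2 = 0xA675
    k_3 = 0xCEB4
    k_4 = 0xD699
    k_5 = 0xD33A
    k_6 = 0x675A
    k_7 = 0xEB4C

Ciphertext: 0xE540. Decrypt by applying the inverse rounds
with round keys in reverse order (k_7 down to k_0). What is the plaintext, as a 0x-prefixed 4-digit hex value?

s_0 = ciphertext = 0xE540
s_1 = InvRound(s_0, k_7) = 0xBEE5
s_2 = InvRound(s_1, k_6) = 0x7DBE
s_3 = InvRound(s_2, k_5) = 0x3C7D
s_4 = InvRound(s_3, k_4) = 0x8B3C
s_5 = InvRound(s_4, k_3) = 0x678B
s_6 = InvRound(s_5, k_2) = 0x4167
s_7 = InvRound(s_6, k_1) = 0x4D41
s_8 = InvRound(s_7, k_0) = 0xE94D

0xE94D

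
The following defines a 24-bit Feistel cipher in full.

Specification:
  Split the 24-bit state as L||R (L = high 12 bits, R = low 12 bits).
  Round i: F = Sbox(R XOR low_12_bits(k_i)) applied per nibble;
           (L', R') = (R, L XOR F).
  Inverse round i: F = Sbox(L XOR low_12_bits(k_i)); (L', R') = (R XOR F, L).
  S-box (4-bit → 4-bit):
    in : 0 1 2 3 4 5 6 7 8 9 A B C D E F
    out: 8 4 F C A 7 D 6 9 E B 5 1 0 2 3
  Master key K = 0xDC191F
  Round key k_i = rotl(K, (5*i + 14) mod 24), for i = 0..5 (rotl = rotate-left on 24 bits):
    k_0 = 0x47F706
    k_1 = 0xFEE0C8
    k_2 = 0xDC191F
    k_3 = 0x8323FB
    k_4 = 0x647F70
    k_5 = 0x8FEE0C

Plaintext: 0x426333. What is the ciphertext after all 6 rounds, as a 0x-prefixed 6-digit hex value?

0xDD5784

s_0 = plaintext = 0x426333
s_1 = Round(s_0, k_0) = 0x333EE1
s_2 = Round(s_1, k_1) = 0xEE11CD
s_3 = Round(s_2, k_2) = 0x1CD7EE
s_4 = Round(s_3, k_3) = 0x7EEB8A
s_5 = Round(s_4, k_4) = 0xB8ADD5
s_6 = Round(s_5, k_5) = 0xDD5784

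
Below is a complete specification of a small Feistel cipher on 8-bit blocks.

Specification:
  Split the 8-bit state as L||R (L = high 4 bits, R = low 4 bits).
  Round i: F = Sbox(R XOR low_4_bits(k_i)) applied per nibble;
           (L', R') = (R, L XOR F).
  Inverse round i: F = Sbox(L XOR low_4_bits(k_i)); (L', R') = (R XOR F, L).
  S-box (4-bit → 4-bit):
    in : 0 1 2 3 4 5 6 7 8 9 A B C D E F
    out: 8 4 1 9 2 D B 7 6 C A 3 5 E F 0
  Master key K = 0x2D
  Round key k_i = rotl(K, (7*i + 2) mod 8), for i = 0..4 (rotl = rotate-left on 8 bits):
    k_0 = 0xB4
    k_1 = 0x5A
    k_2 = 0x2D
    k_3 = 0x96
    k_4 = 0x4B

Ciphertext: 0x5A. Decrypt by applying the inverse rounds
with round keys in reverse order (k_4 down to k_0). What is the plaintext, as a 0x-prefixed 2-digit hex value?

s_0 = ciphertext = 0x5A
s_1 = InvRound(s_0, k_4) = 0x55
s_2 = InvRound(s_1, k_3) = 0xC5
s_3 = InvRound(s_2, k_2) = 0x1C
s_4 = InvRound(s_3, k_1) = 0xF1
s_5 = InvRound(s_4, k_0) = 0x2F

0x2F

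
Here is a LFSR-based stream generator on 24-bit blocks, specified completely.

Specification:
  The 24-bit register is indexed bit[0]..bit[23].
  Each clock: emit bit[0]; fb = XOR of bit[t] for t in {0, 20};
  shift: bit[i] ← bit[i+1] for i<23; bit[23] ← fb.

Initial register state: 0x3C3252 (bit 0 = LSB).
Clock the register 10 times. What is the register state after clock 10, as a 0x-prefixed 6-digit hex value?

0x904F0C

reg_0 = 0x3C3252
clock 1: out=0, reg = 0x9E1929
clock 2: out=1, reg = 0x4F0C94
clock 3: out=0, reg = 0x27864A
clock 4: out=0, reg = 0x13C325
clock 5: out=1, reg = 0x09E192
clock 6: out=0, reg = 0x04F0C9
clock 7: out=1, reg = 0x827864
clock 8: out=0, reg = 0x413C32
clock 9: out=0, reg = 0x209E19
clock 10: out=1, reg = 0x904F0C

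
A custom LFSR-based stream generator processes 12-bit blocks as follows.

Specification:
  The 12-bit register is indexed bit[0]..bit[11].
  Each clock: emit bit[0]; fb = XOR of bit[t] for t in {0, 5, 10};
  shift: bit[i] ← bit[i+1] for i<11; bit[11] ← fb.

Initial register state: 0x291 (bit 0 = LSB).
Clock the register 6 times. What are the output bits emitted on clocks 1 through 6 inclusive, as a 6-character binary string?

100010

reg_0 = 0x291
clock 1: out=1, reg = 0x948
clock 2: out=0, reg = 0x4A4
clock 3: out=0, reg = 0x252
clock 4: out=0, reg = 0x129
clock 5: out=1, reg = 0x094
clock 6: out=0, reg = 0x04A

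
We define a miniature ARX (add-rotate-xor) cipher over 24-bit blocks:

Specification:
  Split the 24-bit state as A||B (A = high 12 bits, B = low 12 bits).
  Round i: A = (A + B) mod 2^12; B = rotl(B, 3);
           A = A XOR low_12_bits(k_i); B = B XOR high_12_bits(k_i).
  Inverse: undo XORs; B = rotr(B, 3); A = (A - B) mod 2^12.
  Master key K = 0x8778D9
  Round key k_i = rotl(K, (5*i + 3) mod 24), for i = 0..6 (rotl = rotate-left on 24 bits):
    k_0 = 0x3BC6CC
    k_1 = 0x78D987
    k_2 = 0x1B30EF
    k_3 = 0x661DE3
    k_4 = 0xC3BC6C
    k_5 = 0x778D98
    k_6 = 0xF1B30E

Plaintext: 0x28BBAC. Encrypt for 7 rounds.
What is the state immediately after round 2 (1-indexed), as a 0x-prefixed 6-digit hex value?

0xE53142

s_0 = plaintext = 0x28BBAC
s_1 = Round(s_0, k_0) = 0x8FBED9
s_2 = Round(s_1, k_1) = 0xE53142
s_3 = Round(s_2, k_2) = 0xF7ABA3
s_4 = Round(s_3, k_3) = 0x6FEB7C
s_5 = Round(s_4, k_4) = 0xE167DE
s_6 = Round(s_5, k_5) = 0x86C98B
s_7 = Round(s_6, k_6) = 0x2F9347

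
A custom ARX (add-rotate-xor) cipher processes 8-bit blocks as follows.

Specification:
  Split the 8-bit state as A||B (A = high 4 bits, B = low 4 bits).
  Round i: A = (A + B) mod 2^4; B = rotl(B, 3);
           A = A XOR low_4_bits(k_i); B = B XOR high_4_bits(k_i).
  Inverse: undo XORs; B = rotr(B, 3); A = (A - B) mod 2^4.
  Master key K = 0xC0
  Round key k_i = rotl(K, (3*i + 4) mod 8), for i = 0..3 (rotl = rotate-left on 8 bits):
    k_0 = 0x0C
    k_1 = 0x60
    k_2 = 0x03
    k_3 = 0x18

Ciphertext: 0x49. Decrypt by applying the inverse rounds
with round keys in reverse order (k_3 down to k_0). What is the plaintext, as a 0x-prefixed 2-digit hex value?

s_0 = ciphertext = 0x49
s_1 = InvRound(s_0, k_3) = 0xB1
s_2 = InvRound(s_1, k_2) = 0x62
s_3 = InvRound(s_2, k_1) = 0xE8
s_4 = InvRound(s_3, k_0) = 0x11

0x11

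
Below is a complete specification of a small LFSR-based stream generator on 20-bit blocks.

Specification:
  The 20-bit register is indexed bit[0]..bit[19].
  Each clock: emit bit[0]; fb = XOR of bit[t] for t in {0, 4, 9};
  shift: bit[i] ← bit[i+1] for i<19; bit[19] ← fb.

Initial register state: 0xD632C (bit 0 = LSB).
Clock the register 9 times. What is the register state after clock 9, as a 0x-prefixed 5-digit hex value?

reg_0 = 0xD632C
clock 1: out=0, reg = 0xEB196
clock 2: out=0, reg = 0xF58CB
clock 3: out=1, reg = 0xFAC65
clock 4: out=1, reg = 0xFD632
clock 5: out=0, reg = 0x7EB19
clock 6: out=1, reg = 0xBF58C
clock 7: out=0, reg = 0x5FAC6
clock 8: out=0, reg = 0xAFD63
clock 9: out=1, reg = 0xD7EB1

0xD7EB1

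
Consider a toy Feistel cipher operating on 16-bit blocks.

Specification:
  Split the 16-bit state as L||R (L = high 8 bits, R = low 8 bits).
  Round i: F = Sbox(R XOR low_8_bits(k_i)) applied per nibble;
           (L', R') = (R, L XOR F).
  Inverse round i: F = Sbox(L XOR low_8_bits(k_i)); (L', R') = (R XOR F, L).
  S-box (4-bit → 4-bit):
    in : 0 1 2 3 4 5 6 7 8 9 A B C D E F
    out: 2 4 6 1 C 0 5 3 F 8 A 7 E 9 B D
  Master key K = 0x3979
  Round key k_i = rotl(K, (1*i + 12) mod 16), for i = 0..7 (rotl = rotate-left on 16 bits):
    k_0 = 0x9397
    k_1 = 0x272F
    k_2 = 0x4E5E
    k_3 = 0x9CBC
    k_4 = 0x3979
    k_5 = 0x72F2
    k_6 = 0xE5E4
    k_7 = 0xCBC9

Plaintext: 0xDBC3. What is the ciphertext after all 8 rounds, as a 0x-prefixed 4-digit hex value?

s_0 = plaintext = 0xDBC3
s_1 = Round(s_0, k_0) = 0xC3D7
s_2 = Round(s_1, k_1) = 0xD71C
s_3 = Round(s_2, k_2) = 0x1C11
s_4 = Round(s_3, k_3) = 0x11B5
s_5 = Round(s_4, k_4) = 0xB5FF
s_6 = Round(s_5, k_5) = 0xFF9C
s_7 = Round(s_6, k_6) = 0x9CC0
s_8 = Round(s_7, k_7) = 0xC0B4

0xC0B4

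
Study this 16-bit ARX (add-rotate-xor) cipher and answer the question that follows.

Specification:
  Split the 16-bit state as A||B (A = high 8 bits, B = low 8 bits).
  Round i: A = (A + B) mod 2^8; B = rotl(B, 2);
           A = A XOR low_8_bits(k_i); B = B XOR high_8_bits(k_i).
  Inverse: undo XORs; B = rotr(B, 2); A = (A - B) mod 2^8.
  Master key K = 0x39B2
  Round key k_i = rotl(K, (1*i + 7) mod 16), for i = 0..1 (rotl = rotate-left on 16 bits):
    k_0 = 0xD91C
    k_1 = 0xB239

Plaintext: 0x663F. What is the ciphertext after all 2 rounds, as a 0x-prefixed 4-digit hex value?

0xE726

s_0 = plaintext = 0x663F
s_1 = Round(s_0, k_0) = 0xB925
s_2 = Round(s_1, k_1) = 0xE726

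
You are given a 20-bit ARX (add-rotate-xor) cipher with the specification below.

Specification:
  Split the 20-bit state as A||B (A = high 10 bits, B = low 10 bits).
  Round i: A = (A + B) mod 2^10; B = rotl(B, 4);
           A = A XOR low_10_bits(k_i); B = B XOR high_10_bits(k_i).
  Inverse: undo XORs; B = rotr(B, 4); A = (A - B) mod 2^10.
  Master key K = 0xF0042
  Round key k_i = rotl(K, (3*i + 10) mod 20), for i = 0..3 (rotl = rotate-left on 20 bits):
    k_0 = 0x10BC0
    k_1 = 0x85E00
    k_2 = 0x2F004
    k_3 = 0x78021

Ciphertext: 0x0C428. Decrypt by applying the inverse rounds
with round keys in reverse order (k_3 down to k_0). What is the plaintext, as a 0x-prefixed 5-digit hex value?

0xCC472

s_0 = ciphertext = 0x0C428
s_1 = InvRound(s_0, k_3) = 0x7D21C
s_2 = InvRound(s_1, k_2) = 0x7182A
s_3 = InvRound(s_2, k_1) = 0x18F63
s_4 = InvRound(s_3, k_0) = 0xCC472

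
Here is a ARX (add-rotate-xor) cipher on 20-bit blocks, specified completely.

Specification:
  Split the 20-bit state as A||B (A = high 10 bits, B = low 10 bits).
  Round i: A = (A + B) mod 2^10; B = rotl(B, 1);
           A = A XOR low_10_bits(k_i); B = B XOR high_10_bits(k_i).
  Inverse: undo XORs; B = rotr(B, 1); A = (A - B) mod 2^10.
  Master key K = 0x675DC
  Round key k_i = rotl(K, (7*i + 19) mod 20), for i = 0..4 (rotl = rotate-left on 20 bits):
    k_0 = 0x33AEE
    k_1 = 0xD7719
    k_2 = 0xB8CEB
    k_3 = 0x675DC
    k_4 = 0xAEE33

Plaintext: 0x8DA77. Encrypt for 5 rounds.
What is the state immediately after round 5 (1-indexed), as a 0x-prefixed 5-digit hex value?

s_0 = plaintext = 0x8DA77
s_1 = Round(s_0, k_0) = 0x90C21
s_2 = Round(s_1, k_1) = 0x5F71F
s_3 = Round(s_2, k_2) = 0x1DCDC
s_4 = Round(s_3, k_3) = 0x23C25
s_5 = Round(s_4, k_4) = 0xA1EF1

0xA1EF1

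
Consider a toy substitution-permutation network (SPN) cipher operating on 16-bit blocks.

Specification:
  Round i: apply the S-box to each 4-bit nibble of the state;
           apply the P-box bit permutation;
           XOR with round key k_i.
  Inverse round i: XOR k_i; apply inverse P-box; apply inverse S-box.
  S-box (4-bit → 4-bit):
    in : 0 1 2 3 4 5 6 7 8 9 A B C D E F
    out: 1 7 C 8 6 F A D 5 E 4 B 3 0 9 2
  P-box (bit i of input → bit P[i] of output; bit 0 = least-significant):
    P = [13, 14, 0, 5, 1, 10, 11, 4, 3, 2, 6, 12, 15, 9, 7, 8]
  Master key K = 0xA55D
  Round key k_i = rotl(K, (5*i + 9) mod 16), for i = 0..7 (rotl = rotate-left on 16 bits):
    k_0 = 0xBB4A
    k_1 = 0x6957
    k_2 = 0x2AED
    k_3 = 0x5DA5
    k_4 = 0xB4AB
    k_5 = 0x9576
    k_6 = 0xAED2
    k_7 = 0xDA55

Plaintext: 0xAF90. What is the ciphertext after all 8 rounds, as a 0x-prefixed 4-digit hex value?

s_0 = plaintext = 0xAF90
s_1 = Round(s_0, k_0) = 0x97DE
s_2 = Round(s_1, k_1) = 0x5ABF
s_3 = Round(s_2, k_2) = 0xED3F
s_4 = Round(s_3, k_3) = 0x9CB5
s_5 = Round(s_4, k_4) = 0xD314
s_6 = Round(s_5, k_5) = 0xC975
s_7 = Round(s_6, k_6) = 0x54A5
s_8 = Round(s_7, k_7) = 0x31B0

0x31B0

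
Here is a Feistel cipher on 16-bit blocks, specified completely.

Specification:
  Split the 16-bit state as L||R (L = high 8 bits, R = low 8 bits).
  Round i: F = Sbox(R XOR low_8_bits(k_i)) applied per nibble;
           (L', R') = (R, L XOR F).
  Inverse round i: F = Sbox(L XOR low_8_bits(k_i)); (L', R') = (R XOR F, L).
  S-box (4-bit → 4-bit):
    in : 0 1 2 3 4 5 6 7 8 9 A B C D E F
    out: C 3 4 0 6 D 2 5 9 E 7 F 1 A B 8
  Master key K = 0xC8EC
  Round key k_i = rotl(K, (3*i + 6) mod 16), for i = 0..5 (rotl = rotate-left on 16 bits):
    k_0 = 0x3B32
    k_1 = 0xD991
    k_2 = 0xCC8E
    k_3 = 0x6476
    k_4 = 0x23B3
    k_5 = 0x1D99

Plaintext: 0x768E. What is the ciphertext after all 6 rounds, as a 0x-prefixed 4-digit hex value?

0x17AA

s_0 = plaintext = 0x768E
s_1 = Round(s_0, k_0) = 0x8E87
s_2 = Round(s_1, k_1) = 0x87BC
s_3 = Round(s_2, k_2) = 0xBC83
s_4 = Round(s_3, k_3) = 0x8331
s_5 = Round(s_4, k_4) = 0x3117
s_6 = Round(s_5, k_5) = 0x17AA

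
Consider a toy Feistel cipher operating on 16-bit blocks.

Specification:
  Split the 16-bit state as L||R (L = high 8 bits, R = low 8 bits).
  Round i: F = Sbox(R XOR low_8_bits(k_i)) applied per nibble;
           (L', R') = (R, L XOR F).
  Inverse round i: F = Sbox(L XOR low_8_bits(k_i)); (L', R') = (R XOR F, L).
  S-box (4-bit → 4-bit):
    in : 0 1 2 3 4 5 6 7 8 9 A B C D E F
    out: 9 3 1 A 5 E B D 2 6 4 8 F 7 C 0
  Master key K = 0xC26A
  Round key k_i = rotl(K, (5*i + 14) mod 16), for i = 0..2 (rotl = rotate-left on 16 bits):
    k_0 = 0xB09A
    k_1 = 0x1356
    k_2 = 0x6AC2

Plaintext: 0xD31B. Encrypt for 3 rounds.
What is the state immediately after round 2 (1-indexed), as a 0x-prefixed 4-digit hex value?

s_0 = plaintext = 0xD31B
s_1 = Round(s_0, k_0) = 0x1BF0
s_2 = Round(s_1, k_1) = 0xF050
s_3 = Round(s_2, k_2) = 0x5091

0xF050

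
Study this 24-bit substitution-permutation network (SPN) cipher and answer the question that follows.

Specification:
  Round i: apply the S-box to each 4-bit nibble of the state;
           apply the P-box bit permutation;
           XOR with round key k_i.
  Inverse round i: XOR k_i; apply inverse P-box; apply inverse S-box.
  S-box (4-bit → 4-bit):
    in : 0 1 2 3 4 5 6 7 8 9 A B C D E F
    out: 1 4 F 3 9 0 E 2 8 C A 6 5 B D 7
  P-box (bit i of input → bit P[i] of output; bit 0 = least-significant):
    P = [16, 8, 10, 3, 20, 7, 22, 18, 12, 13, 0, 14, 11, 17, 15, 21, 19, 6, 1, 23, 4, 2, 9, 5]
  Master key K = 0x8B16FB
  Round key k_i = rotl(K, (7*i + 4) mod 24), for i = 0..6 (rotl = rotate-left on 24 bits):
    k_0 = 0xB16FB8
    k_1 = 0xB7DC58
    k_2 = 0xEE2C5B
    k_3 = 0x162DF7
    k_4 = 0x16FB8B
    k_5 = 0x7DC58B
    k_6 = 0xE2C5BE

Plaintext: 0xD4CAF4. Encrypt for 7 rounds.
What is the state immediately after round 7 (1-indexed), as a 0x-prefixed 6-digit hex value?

s_0 = plaintext = 0xD4CAF4
s_1 = Round(s_0, k_0) = 0x688704
s_2 = Round(s_1, k_1) = 0x06FE74
s_3 = Round(s_2, k_2) = 0x6DF480
s_4 = Round(s_3, k_3) = 0x99F793
s_5 = Round(s_4, k_4) = 0xD150A9
s_6 = Round(s_5, k_5) = 0x79D135
s_7 = Round(s_6, k_6) = 0x50CD39

0x50CD39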